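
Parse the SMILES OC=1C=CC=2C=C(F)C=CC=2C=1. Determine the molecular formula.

C10H7FO

Walk through each heavy atom and fill implicit hydrogens from standard valence (C 4, N 3, O 2, S 2, halogen 1):
  atom 1: O, bond orders sum to 1 (valence 2) → 1 H
  atom 2: C, bond orders sum to 4 (valence 4) → 0 H
  atom 3: C, bond orders sum to 3 (valence 4) → 1 H
  atom 4: C, bond orders sum to 3 (valence 4) → 1 H
  atom 5: C, bond orders sum to 4 (valence 4) → 0 H
  atom 6: C, bond orders sum to 3 (valence 4) → 1 H
  atom 7: C, bond orders sum to 4 (valence 4) → 0 H
  atom 8: F (halogen, monovalent) → 0 H
  atom 9: C, bond orders sum to 3 (valence 4) → 1 H
  atom 10: C, bond orders sum to 3 (valence 4) → 1 H
  atom 11: C, bond orders sum to 4 (valence 4) → 0 H
  atom 12: C, bond orders sum to 3 (valence 4) → 1 H
Totals → C:10, H:7, F:1, O:1.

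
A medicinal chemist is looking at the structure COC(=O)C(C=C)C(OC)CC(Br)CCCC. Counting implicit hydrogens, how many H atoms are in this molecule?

Walk through each heavy atom and fill implicit hydrogens from standard valence (C 4, N 3, O 2, S 2, halogen 1):
  atom 1: C, bond orders sum to 1 (valence 4) → 3 H
  atom 2: O, bond orders sum to 2 (valence 2) → 0 H
  atom 3: C, bond orders sum to 4 (valence 4) → 0 H
  atom 4: O, bond orders sum to 2 (valence 2) → 0 H
  atom 5: C, bond orders sum to 3 (valence 4) → 1 H
  atom 6: C, bond orders sum to 3 (valence 4) → 1 H
  atom 7: C, bond orders sum to 2 (valence 4) → 2 H
  atom 8: C, bond orders sum to 3 (valence 4) → 1 H
  atom 9: O, bond orders sum to 2 (valence 2) → 0 H
  atom 10: C, bond orders sum to 1 (valence 4) → 3 H
  atom 11: C, bond orders sum to 2 (valence 4) → 2 H
  atom 12: C, bond orders sum to 3 (valence 4) → 1 H
  atom 13: Br (halogen, monovalent) → 0 H
  atom 14: C, bond orders sum to 2 (valence 4) → 2 H
  atom 15: C, bond orders sum to 2 (valence 4) → 2 H
  atom 16: C, bond orders sum to 2 (valence 4) → 2 H
  atom 17: C, bond orders sum to 1 (valence 4) → 3 H
Total hydrogens: 23.

23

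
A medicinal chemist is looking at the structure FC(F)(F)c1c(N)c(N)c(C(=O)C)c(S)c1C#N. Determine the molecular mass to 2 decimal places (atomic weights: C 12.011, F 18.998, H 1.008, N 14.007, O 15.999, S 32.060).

First, the molecular formula is C10H8F3N3OS (counting implicit H from valence).
  C: 10 × 12.011 = 120.110
  F: 3 × 18.998 = 56.994
  H: 8 × 1.008 = 8.064
  N: 3 × 14.007 = 42.021
  O: 1 × 15.999 = 15.999
  S: 1 × 32.060 = 32.060
Sum: 10×12.011 + 3×18.998 + 8×1.008 + 3×14.007 + 1×15.999 + 1×32.060 = 275.248 → 275.25 g/mol.

275.25 g/mol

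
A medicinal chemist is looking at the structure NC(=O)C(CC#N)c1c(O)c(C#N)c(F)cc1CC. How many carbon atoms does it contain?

Count every carbon token in the SMILES (each C, including those in ring-closure positions and inside branches).
Carbon count: 13.

13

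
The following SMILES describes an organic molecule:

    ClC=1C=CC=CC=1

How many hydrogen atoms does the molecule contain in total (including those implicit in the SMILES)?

Walk through each heavy atom and fill implicit hydrogens from standard valence (C 4, N 3, O 2, S 2, halogen 1):
  atom 1: Cl (halogen, monovalent) → 0 H
  atom 2: C, bond orders sum to 4 (valence 4) → 0 H
  atom 3: C, bond orders sum to 3 (valence 4) → 1 H
  atom 4: C, bond orders sum to 3 (valence 4) → 1 H
  atom 5: C, bond orders sum to 3 (valence 4) → 1 H
  atom 6: C, bond orders sum to 3 (valence 4) → 1 H
  atom 7: C, bond orders sum to 3 (valence 4) → 1 H
Total hydrogens: 5.

5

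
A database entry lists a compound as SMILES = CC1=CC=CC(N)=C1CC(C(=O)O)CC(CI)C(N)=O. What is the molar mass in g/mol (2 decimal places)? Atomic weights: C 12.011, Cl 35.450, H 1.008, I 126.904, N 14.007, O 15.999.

390.22 g/mol

First, the molecular formula is C14H19IN2O3 (counting implicit H from valence).
  C: 14 × 12.011 = 168.154
  H: 19 × 1.008 = 19.152
  I: 1 × 126.904 = 126.904
  N: 2 × 14.007 = 28.014
  O: 3 × 15.999 = 47.997
Sum: 14×12.011 + 19×1.008 + 1×126.904 + 2×14.007 + 3×15.999 = 390.221 → 390.22 g/mol.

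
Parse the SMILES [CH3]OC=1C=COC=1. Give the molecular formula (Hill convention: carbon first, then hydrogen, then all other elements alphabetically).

Walk through each heavy atom and fill implicit hydrogens from standard valence (C 4, N 3, O 2, S 2, halogen 1):
  atom 1: C with explicit H count 3
  atom 2: O, bond orders sum to 2 (valence 2) → 0 H
  atom 3: C, bond orders sum to 4 (valence 4) → 0 H
  atom 4: C, bond orders sum to 3 (valence 4) → 1 H
  atom 5: C, bond orders sum to 3 (valence 4) → 1 H
  atom 6: O, bond orders sum to 2 (valence 2) → 0 H
  atom 7: C, bond orders sum to 3 (valence 4) → 1 H
Totals → C:5, H:6, O:2.

C5H6O2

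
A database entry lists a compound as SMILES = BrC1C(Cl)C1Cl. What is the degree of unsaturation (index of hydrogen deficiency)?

Degree of unsaturation = (number of rings) + (number of π bonds).
Ring closures in the SMILES: 1.
π bonds: none → 0 DoU from unsaturation.
Total DoU = 1 + 0 = 1.

1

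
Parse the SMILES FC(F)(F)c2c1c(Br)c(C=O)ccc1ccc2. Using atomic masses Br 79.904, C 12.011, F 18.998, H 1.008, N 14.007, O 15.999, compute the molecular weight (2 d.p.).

First, the molecular formula is C12H6BrF3O (counting implicit H from valence).
  Br: 1 × 79.904 = 79.904
  C: 12 × 12.011 = 144.132
  F: 3 × 18.998 = 56.994
  H: 6 × 1.008 = 6.048
  O: 1 × 15.999 = 15.999
Sum: 1×79.904 + 12×12.011 + 3×18.998 + 6×1.008 + 1×15.999 = 303.077 → 303.08 g/mol.

303.08 g/mol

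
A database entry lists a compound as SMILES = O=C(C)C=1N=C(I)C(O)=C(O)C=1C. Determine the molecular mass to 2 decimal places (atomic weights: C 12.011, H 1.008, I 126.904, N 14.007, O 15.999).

First, the molecular formula is C8H8INO3 (counting implicit H from valence).
  C: 8 × 12.011 = 96.088
  H: 8 × 1.008 = 8.064
  I: 1 × 126.904 = 126.904
  N: 1 × 14.007 = 14.007
  O: 3 × 15.999 = 47.997
Sum: 8×12.011 + 8×1.008 + 1×126.904 + 1×14.007 + 3×15.999 = 293.060 → 293.06 g/mol.

293.06 g/mol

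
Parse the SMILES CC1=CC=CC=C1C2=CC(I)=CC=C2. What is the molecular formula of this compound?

C13H11I

Walk through each heavy atom and fill implicit hydrogens from standard valence (C 4, N 3, O 2, S 2, halogen 1):
  atom 1: C, bond orders sum to 1 (valence 4) → 3 H
  atom 2: C, bond orders sum to 4 (valence 4) → 0 H
  atom 3: C, bond orders sum to 3 (valence 4) → 1 H
  atom 4: C, bond orders sum to 3 (valence 4) → 1 H
  atom 5: C, bond orders sum to 3 (valence 4) → 1 H
  atom 6: C, bond orders sum to 3 (valence 4) → 1 H
  atom 7: C, bond orders sum to 4 (valence 4) → 0 H
  atom 8: C, bond orders sum to 4 (valence 4) → 0 H
  atom 9: C, bond orders sum to 3 (valence 4) → 1 H
  atom 10: C, bond orders sum to 4 (valence 4) → 0 H
  atom 11: I (halogen, monovalent) → 0 H
  atom 12: C, bond orders sum to 3 (valence 4) → 1 H
  atom 13: C, bond orders sum to 3 (valence 4) → 1 H
  atom 14: C, bond orders sum to 3 (valence 4) → 1 H
Totals → C:13, H:11, I:1.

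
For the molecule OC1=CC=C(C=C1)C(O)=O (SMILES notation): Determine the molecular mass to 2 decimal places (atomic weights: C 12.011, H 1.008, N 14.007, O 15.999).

First, the molecular formula is C7H6O3 (counting implicit H from valence).
  C: 7 × 12.011 = 84.077
  H: 6 × 1.008 = 6.048
  O: 3 × 15.999 = 47.997
Sum: 7×12.011 + 6×1.008 + 3×15.999 = 138.122 → 138.12 g/mol.

138.12 g/mol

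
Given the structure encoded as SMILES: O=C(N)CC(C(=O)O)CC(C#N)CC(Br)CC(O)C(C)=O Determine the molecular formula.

C13H19BrN2O5

Walk through each heavy atom and fill implicit hydrogens from standard valence (C 4, N 3, O 2, S 2, halogen 1):
  atom 1: O, bond orders sum to 2 (valence 2) → 0 H
  atom 2: C, bond orders sum to 4 (valence 4) → 0 H
  atom 3: N, bond orders sum to 1 (valence 3) → 2 H
  atom 4: C, bond orders sum to 2 (valence 4) → 2 H
  atom 5: C, bond orders sum to 3 (valence 4) → 1 H
  atom 6: C, bond orders sum to 4 (valence 4) → 0 H
  atom 7: O, bond orders sum to 2 (valence 2) → 0 H
  atom 8: O, bond orders sum to 1 (valence 2) → 1 H
  atom 9: C, bond orders sum to 2 (valence 4) → 2 H
  atom 10: C, bond orders sum to 3 (valence 4) → 1 H
  atom 11: C, bond orders sum to 4 (valence 4) → 0 H
  atom 12: N, bond orders sum to 3 (valence 3) → 0 H
  atom 13: C, bond orders sum to 2 (valence 4) → 2 H
  atom 14: C, bond orders sum to 3 (valence 4) → 1 H
  atom 15: Br (halogen, monovalent) → 0 H
  atom 16: C, bond orders sum to 2 (valence 4) → 2 H
  atom 17: C, bond orders sum to 3 (valence 4) → 1 H
  atom 18: O, bond orders sum to 1 (valence 2) → 1 H
  atom 19: C, bond orders sum to 4 (valence 4) → 0 H
  atom 20: C, bond orders sum to 1 (valence 4) → 3 H
  atom 21: O, bond orders sum to 2 (valence 2) → 0 H
Totals → C:13, H:19, Br:1, N:2, O:5.
In Hill order: C13H19BrN2O5.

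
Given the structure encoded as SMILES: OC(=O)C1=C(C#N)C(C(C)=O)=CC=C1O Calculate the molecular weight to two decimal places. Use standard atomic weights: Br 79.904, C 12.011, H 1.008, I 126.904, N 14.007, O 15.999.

First, the molecular formula is C10H7NO4 (counting implicit H from valence).
  C: 10 × 12.011 = 120.110
  H: 7 × 1.008 = 7.056
  N: 1 × 14.007 = 14.007
  O: 4 × 15.999 = 63.996
Sum: 10×12.011 + 7×1.008 + 1×14.007 + 4×15.999 = 205.169 → 205.17 g/mol.

205.17 g/mol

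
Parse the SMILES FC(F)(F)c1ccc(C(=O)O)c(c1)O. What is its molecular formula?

Walk through each heavy atom and fill implicit hydrogens from standard valence (C 4, N 3, O 2, S 2, halogen 1); for lowercase aromatic atoms, an aromatic c carries 1 H when it has two neighbours and 0 H with three, and aromatic n carries 0 H:
  atom 1: F (halogen, monovalent) → 0 H
  atom 2: C, bond orders sum to 4 (valence 4) → 0 H
  atom 3: F (halogen, monovalent) → 0 H
  atom 4: F (halogen, monovalent) → 0 H
  atom 5: aromatic c, 3 neighbours → 0 H
  atom 6: aromatic c, 2 neighbours → 1 H
  atom 7: aromatic c, 2 neighbours → 1 H
  atom 8: aromatic c, 3 neighbours → 0 H
  atom 9: C, bond orders sum to 4 (valence 4) → 0 H
  atom 10: O, bond orders sum to 2 (valence 2) → 0 H
  atom 11: O, bond orders sum to 1 (valence 2) → 1 H
  atom 12: aromatic c, 3 neighbours → 0 H
  atom 13: aromatic c, 2 neighbours → 1 H
  atom 14: O, bond orders sum to 1 (valence 2) → 1 H
Totals → C:8, H:5, F:3, O:3.
In Hill order: C8H5F3O3.

C8H5F3O3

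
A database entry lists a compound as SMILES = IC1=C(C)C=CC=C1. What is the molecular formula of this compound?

Walk through each heavy atom and fill implicit hydrogens from standard valence (C 4, N 3, O 2, S 2, halogen 1):
  atom 1: I (halogen, monovalent) → 0 H
  atom 2: C, bond orders sum to 4 (valence 4) → 0 H
  atom 3: C, bond orders sum to 4 (valence 4) → 0 H
  atom 4: C, bond orders sum to 1 (valence 4) → 3 H
  atom 5: C, bond orders sum to 3 (valence 4) → 1 H
  atom 6: C, bond orders sum to 3 (valence 4) → 1 H
  atom 7: C, bond orders sum to 3 (valence 4) → 1 H
  atom 8: C, bond orders sum to 3 (valence 4) → 1 H
Totals → C:7, H:7, I:1.

C7H7I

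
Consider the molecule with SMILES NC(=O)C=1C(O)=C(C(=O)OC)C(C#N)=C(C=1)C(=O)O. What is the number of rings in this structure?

In SMILES, each pair of matching ring-closure digits denotes one ring-closing bond; the number of such bonds equals the number of independent rings.
Ring-closure bonds here: 1.

1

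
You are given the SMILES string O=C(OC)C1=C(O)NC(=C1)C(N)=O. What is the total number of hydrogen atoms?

Walk through each heavy atom and fill implicit hydrogens from standard valence (C 4, N 3, O 2, S 2, halogen 1):
  atom 1: O, bond orders sum to 2 (valence 2) → 0 H
  atom 2: C, bond orders sum to 4 (valence 4) → 0 H
  atom 3: O, bond orders sum to 2 (valence 2) → 0 H
  atom 4: C, bond orders sum to 1 (valence 4) → 3 H
  atom 5: C, bond orders sum to 4 (valence 4) → 0 H
  atom 6: C, bond orders sum to 4 (valence 4) → 0 H
  atom 7: O, bond orders sum to 1 (valence 2) → 1 H
  atom 8: N, bond orders sum to 2 (valence 3) → 1 H
  atom 9: C, bond orders sum to 4 (valence 4) → 0 H
  atom 10: C, bond orders sum to 3 (valence 4) → 1 H
  atom 11: C, bond orders sum to 4 (valence 4) → 0 H
  atom 12: N, bond orders sum to 1 (valence 3) → 2 H
  atom 13: O, bond orders sum to 2 (valence 2) → 0 H
Total hydrogens: 8.

8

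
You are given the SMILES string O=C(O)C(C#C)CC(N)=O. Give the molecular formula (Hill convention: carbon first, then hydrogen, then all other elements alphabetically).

C6H7NO3

Walk through each heavy atom and fill implicit hydrogens from standard valence (C 4, N 3, O 2, S 2, halogen 1):
  atom 1: O, bond orders sum to 2 (valence 2) → 0 H
  atom 2: C, bond orders sum to 4 (valence 4) → 0 H
  atom 3: O, bond orders sum to 1 (valence 2) → 1 H
  atom 4: C, bond orders sum to 3 (valence 4) → 1 H
  atom 5: C, bond orders sum to 4 (valence 4) → 0 H
  atom 6: C, bond orders sum to 3 (valence 4) → 1 H
  atom 7: C, bond orders sum to 2 (valence 4) → 2 H
  atom 8: C, bond orders sum to 4 (valence 4) → 0 H
  atom 9: N, bond orders sum to 1 (valence 3) → 2 H
  atom 10: O, bond orders sum to 2 (valence 2) → 0 H
Totals → C:6, H:7, N:1, O:3.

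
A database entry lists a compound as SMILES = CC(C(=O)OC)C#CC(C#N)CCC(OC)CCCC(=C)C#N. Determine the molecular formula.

C18H24N2O3

Walk through each heavy atom and fill implicit hydrogens from standard valence (C 4, N 3, O 2, S 2, halogen 1):
  atom 1: C, bond orders sum to 1 (valence 4) → 3 H
  atom 2: C, bond orders sum to 3 (valence 4) → 1 H
  atom 3: C, bond orders sum to 4 (valence 4) → 0 H
  atom 4: O, bond orders sum to 2 (valence 2) → 0 H
  atom 5: O, bond orders sum to 2 (valence 2) → 0 H
  atom 6: C, bond orders sum to 1 (valence 4) → 3 H
  atom 7: C, bond orders sum to 4 (valence 4) → 0 H
  atom 8: C, bond orders sum to 4 (valence 4) → 0 H
  atom 9: C, bond orders sum to 3 (valence 4) → 1 H
  atom 10: C, bond orders sum to 4 (valence 4) → 0 H
  atom 11: N, bond orders sum to 3 (valence 3) → 0 H
  atom 12: C, bond orders sum to 2 (valence 4) → 2 H
  atom 13: C, bond orders sum to 2 (valence 4) → 2 H
  atom 14: C, bond orders sum to 3 (valence 4) → 1 H
  atom 15: O, bond orders sum to 2 (valence 2) → 0 H
  atom 16: C, bond orders sum to 1 (valence 4) → 3 H
  atom 17: C, bond orders sum to 2 (valence 4) → 2 H
  atom 18: C, bond orders sum to 2 (valence 4) → 2 H
  atom 19: C, bond orders sum to 2 (valence 4) → 2 H
  atom 20: C, bond orders sum to 4 (valence 4) → 0 H
  atom 21: C, bond orders sum to 2 (valence 4) → 2 H
  atom 22: C, bond orders sum to 4 (valence 4) → 0 H
  atom 23: N, bond orders sum to 3 (valence 3) → 0 H
Totals → C:18, H:24, N:2, O:3.
In Hill order: C18H24N2O3.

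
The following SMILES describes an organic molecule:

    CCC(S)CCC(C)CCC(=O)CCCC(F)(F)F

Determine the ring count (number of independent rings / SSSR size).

0

In SMILES, each pair of matching ring-closure digits denotes one ring-closing bond; the number of such bonds equals the number of independent rings.
Ring-closure bonds here: 0.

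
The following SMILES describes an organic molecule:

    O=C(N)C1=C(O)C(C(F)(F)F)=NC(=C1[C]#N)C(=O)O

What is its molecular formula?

Walk through each heavy atom and fill implicit hydrogens from standard valence (C 4, N 3, O 2, S 2, halogen 1):
  atom 1: O, bond orders sum to 2 (valence 2) → 0 H
  atom 2: C, bond orders sum to 4 (valence 4) → 0 H
  atom 3: N, bond orders sum to 1 (valence 3) → 2 H
  atom 4: C, bond orders sum to 4 (valence 4) → 0 H
  atom 5: C, bond orders sum to 4 (valence 4) → 0 H
  atom 6: O, bond orders sum to 1 (valence 2) → 1 H
  atom 7: C, bond orders sum to 4 (valence 4) → 0 H
  atom 8: C, bond orders sum to 4 (valence 4) → 0 H
  atom 9: F (halogen, monovalent) → 0 H
  atom 10: F (halogen, monovalent) → 0 H
  atom 11: F (halogen, monovalent) → 0 H
  atom 12: N, bond orders sum to 3 (valence 3) → 0 H
  atom 13: C, bond orders sum to 4 (valence 4) → 0 H
  atom 14: C, bond orders sum to 4 (valence 4) → 0 H
  atom 15: C with explicit H count 0
  atom 16: N, bond orders sum to 3 (valence 3) → 0 H
  atom 17: C, bond orders sum to 4 (valence 4) → 0 H
  atom 18: O, bond orders sum to 2 (valence 2) → 0 H
  atom 19: O, bond orders sum to 1 (valence 2) → 1 H
Totals → C:9, H:4, F:3, N:3, O:4.

C9H4F3N3O4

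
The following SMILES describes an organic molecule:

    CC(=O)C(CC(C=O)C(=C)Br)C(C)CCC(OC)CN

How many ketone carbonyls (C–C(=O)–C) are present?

1

The ketone motif appears at heavy-atom position 2 in the SMILES.
Other groups present: 1 aldehyde, 1 alkene, 1 ether, 1 primary amine.
Ketone count: 1.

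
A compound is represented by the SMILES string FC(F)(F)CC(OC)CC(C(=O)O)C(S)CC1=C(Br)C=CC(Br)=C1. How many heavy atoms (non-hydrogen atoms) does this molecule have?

24

Every atom symbol written in the SMILES (organic subset) is one heavy atom; implicit H are not written.
Heavy atoms by element → Br:2, C:15, F:3, O:3, S:1.
Total: 24.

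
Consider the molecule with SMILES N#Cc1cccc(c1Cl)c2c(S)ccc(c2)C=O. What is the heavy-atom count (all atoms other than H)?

Every atom symbol written in the SMILES (organic subset) is one heavy atom; implicit H are not written.
Heavy atoms by element → C:14, Cl:1, N:1, O:1, S:1.
Total: 18.

18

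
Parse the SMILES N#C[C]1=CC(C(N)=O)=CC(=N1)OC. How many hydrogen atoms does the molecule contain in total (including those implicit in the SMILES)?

7

Walk through each heavy atom and fill implicit hydrogens from standard valence (C 4, N 3, O 2, S 2, halogen 1):
  atom 1: N, bond orders sum to 3 (valence 3) → 0 H
  atom 2: C, bond orders sum to 4 (valence 4) → 0 H
  atom 3: C with explicit H count 0
  atom 4: C, bond orders sum to 3 (valence 4) → 1 H
  atom 5: C, bond orders sum to 4 (valence 4) → 0 H
  atom 6: C, bond orders sum to 4 (valence 4) → 0 H
  atom 7: N, bond orders sum to 1 (valence 3) → 2 H
  atom 8: O, bond orders sum to 2 (valence 2) → 0 H
  atom 9: C, bond orders sum to 3 (valence 4) → 1 H
  atom 10: C, bond orders sum to 4 (valence 4) → 0 H
  atom 11: N, bond orders sum to 3 (valence 3) → 0 H
  atom 12: O, bond orders sum to 2 (valence 2) → 0 H
  atom 13: C, bond orders sum to 1 (valence 4) → 3 H
Total hydrogens: 7.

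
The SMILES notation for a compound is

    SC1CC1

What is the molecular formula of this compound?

C3H6S

Walk through each heavy atom and fill implicit hydrogens from standard valence (C 4, N 3, O 2, S 2, halogen 1):
  atom 1: S, bond orders sum to 1 (valence 2) → 1 H
  atom 2: C, bond orders sum to 3 (valence 4) → 1 H
  atom 3: C, bond orders sum to 2 (valence 4) → 2 H
  atom 4: C, bond orders sum to 2 (valence 4) → 2 H
Totals → C:3, H:6, S:1.
In Hill order: C3H6S.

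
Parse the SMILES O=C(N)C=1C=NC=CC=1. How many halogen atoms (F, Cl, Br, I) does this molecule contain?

0

Scan the SMILES for the halogen motif — none present.
Groups that are present: 1 amide.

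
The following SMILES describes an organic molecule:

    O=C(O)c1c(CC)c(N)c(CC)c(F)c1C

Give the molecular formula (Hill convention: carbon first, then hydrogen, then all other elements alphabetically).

C12H16FNO2

Walk through each heavy atom and fill implicit hydrogens from standard valence (C 4, N 3, O 2, S 2, halogen 1); for lowercase aromatic atoms, an aromatic c carries 1 H when it has two neighbours and 0 H with three, and aromatic n carries 0 H:
  atom 1: O, bond orders sum to 2 (valence 2) → 0 H
  atom 2: C, bond orders sum to 4 (valence 4) → 0 H
  atom 3: O, bond orders sum to 1 (valence 2) → 1 H
  atom 4: aromatic c, 3 neighbours → 0 H
  atom 5: aromatic c, 3 neighbours → 0 H
  atom 6: C, bond orders sum to 2 (valence 4) → 2 H
  atom 7: C, bond orders sum to 1 (valence 4) → 3 H
  atom 8: aromatic c, 3 neighbours → 0 H
  atom 9: N, bond orders sum to 1 (valence 3) → 2 H
  atom 10: aromatic c, 3 neighbours → 0 H
  atom 11: C, bond orders sum to 2 (valence 4) → 2 H
  atom 12: C, bond orders sum to 1 (valence 4) → 3 H
  atom 13: aromatic c, 3 neighbours → 0 H
  atom 14: F (halogen, monovalent) → 0 H
  atom 15: aromatic c, 3 neighbours → 0 H
  atom 16: C, bond orders sum to 1 (valence 4) → 3 H
Totals → C:12, H:16, F:1, N:1, O:2.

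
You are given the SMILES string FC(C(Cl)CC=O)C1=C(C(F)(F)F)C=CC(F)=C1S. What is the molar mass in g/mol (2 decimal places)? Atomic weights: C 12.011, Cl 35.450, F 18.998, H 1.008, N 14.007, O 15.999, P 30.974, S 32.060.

318.68 g/mol

First, the molecular formula is C11H8ClF5OS (counting implicit H from valence).
  C: 11 × 12.011 = 132.121
  Cl: 1 × 35.450 = 35.450
  F: 5 × 18.998 = 94.990
  H: 8 × 1.008 = 8.064
  O: 1 × 15.999 = 15.999
  S: 1 × 32.060 = 32.060
Sum: 11×12.011 + 1×35.450 + 5×18.998 + 8×1.008 + 1×15.999 + 1×32.060 = 318.684 → 318.68 g/mol.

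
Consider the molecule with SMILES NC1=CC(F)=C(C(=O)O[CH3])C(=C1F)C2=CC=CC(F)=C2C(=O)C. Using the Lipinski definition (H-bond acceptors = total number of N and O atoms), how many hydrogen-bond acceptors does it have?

4

N atoms: 1; O atoms: 3.
Lipinski HBA = 1 + 3 = 4.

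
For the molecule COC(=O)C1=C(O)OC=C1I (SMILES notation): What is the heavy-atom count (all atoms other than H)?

Every atom symbol written in the SMILES (organic subset) is one heavy atom; implicit H are not written.
Heavy atoms by element → C:6, I:1, O:4.
Total: 11.

11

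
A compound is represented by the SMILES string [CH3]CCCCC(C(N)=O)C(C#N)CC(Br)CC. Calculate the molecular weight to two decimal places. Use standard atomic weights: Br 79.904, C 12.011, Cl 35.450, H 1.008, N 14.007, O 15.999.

303.24 g/mol

First, the molecular formula is C13H23BrN2O (counting implicit H from valence).
  Br: 1 × 79.904 = 79.904
  C: 13 × 12.011 = 156.143
  H: 23 × 1.008 = 23.184
  N: 2 × 14.007 = 28.014
  O: 1 × 15.999 = 15.999
Sum: 1×79.904 + 13×12.011 + 23×1.008 + 2×14.007 + 1×15.999 = 303.244 → 303.24 g/mol.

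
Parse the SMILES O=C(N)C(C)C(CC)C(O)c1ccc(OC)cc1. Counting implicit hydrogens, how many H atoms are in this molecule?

21

Walk through each heavy atom and fill implicit hydrogens from standard valence (C 4, N 3, O 2, S 2, halogen 1); for lowercase aromatic atoms, an aromatic c carries 1 H when it has two neighbours and 0 H with three, and aromatic n carries 0 H:
  atom 1: O, bond orders sum to 2 (valence 2) → 0 H
  atom 2: C, bond orders sum to 4 (valence 4) → 0 H
  atom 3: N, bond orders sum to 1 (valence 3) → 2 H
  atom 4: C, bond orders sum to 3 (valence 4) → 1 H
  atom 5: C, bond orders sum to 1 (valence 4) → 3 H
  atom 6: C, bond orders sum to 3 (valence 4) → 1 H
  atom 7: C, bond orders sum to 2 (valence 4) → 2 H
  atom 8: C, bond orders sum to 1 (valence 4) → 3 H
  atom 9: C, bond orders sum to 3 (valence 4) → 1 H
  atom 10: O, bond orders sum to 1 (valence 2) → 1 H
  atom 11: aromatic c, 3 neighbours → 0 H
  atom 12: aromatic c, 2 neighbours → 1 H
  atom 13: aromatic c, 2 neighbours → 1 H
  atom 14: aromatic c, 3 neighbours → 0 H
  atom 15: O, bond orders sum to 2 (valence 2) → 0 H
  atom 16: C, bond orders sum to 1 (valence 4) → 3 H
  atom 17: aromatic c, 2 neighbours → 1 H
  atom 18: aromatic c, 2 neighbours → 1 H
Total hydrogens: 21.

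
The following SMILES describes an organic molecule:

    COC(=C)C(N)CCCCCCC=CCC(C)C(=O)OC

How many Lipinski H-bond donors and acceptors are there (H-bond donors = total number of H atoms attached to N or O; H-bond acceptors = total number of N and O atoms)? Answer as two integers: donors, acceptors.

Donors: find every N or O and count the H atoms it carries.
  atom 2 (O): bond orders sum to 2 → 0 H
  atom 6 (N): bond orders sum to 1 → 2 H
  atom 19 (O): bond orders sum to 2 → 0 H
  atom 20 (O): bond orders sum to 2 → 0 H
Lipinski HBD = 2.
Acceptors: N atoms = 1, O atoms = 3 → HBA = 4.

2, 4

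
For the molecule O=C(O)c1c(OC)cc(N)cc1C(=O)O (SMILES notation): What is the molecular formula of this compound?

Walk through each heavy atom and fill implicit hydrogens from standard valence (C 4, N 3, O 2, S 2, halogen 1); for lowercase aromatic atoms, an aromatic c carries 1 H when it has two neighbours and 0 H with three, and aromatic n carries 0 H:
  atom 1: O, bond orders sum to 2 (valence 2) → 0 H
  atom 2: C, bond orders sum to 4 (valence 4) → 0 H
  atom 3: O, bond orders sum to 1 (valence 2) → 1 H
  atom 4: aromatic c, 3 neighbours → 0 H
  atom 5: aromatic c, 3 neighbours → 0 H
  atom 6: O, bond orders sum to 2 (valence 2) → 0 H
  atom 7: C, bond orders sum to 1 (valence 4) → 3 H
  atom 8: aromatic c, 2 neighbours → 1 H
  atom 9: aromatic c, 3 neighbours → 0 H
  atom 10: N, bond orders sum to 1 (valence 3) → 2 H
  atom 11: aromatic c, 2 neighbours → 1 H
  atom 12: aromatic c, 3 neighbours → 0 H
  atom 13: C, bond orders sum to 4 (valence 4) → 0 H
  atom 14: O, bond orders sum to 2 (valence 2) → 0 H
  atom 15: O, bond orders sum to 1 (valence 2) → 1 H
Totals → C:9, H:9, N:1, O:5.

C9H9NO5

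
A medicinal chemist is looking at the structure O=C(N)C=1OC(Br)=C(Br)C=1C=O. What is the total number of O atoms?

3

Scan the SMILES for O atoms (remember two-letter symbols like Cl and Br are single atoms).
Oxygen count: 3.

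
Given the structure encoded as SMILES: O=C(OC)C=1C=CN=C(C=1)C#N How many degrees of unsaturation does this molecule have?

Molecular formula: C8H6N2O2.
DoU = (2C + 2 + N − H − X) / 2, where X is the halogen count and O/S are ignored.
    = (2·8 + 2 + 2 − 6 − 0) / 2 = 14 / 2 = 7.

7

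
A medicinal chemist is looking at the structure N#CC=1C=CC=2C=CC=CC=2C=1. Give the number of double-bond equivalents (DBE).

9

Degree of unsaturation = (number of rings) + (number of π bonds).
Ring closures in the SMILES: 2.
π bonds: 5 double bonds (each 1 DoU), 1 triple bond (each 2 DoU) → 7 DoU from unsaturation.
Total DoU = 2 + 7 = 9.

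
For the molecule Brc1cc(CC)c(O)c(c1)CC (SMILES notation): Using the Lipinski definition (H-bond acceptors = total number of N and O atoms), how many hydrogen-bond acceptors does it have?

1

N atoms: 0; O atoms: 1.
Lipinski HBA = 0 + 1 = 1.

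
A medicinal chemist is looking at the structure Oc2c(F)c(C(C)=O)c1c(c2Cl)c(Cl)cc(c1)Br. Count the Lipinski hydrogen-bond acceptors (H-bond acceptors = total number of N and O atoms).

2

N atoms: 0; O atoms: 2.
Lipinski HBA = 0 + 2 = 2.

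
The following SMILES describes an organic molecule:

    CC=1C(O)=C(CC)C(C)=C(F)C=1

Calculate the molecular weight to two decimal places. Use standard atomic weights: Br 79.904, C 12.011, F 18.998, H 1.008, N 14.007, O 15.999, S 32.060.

First, the molecular formula is C10H13FO (counting implicit H from valence).
  C: 10 × 12.011 = 120.110
  F: 1 × 18.998 = 18.998
  H: 13 × 1.008 = 13.104
  O: 1 × 15.999 = 15.999
Sum: 10×12.011 + 1×18.998 + 13×1.008 + 1×15.999 = 168.211 → 168.21 g/mol.

168.21 g/mol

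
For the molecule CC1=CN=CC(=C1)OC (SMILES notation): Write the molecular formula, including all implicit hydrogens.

Walk through each heavy atom and fill implicit hydrogens from standard valence (C 4, N 3, O 2, S 2, halogen 1):
  atom 1: C, bond orders sum to 1 (valence 4) → 3 H
  atom 2: C, bond orders sum to 4 (valence 4) → 0 H
  atom 3: C, bond orders sum to 3 (valence 4) → 1 H
  atom 4: N, bond orders sum to 3 (valence 3) → 0 H
  atom 5: C, bond orders sum to 3 (valence 4) → 1 H
  atom 6: C, bond orders sum to 4 (valence 4) → 0 H
  atom 7: C, bond orders sum to 3 (valence 4) → 1 H
  atom 8: O, bond orders sum to 2 (valence 2) → 0 H
  atom 9: C, bond orders sum to 1 (valence 4) → 3 H
Totals → C:7, H:9, N:1, O:1.
In Hill order: C7H9NO.

C7H9NO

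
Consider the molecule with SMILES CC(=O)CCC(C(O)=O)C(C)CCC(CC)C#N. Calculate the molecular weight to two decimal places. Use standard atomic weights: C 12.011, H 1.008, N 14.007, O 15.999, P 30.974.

253.34 g/mol

First, the molecular formula is C14H23NO3 (counting implicit H from valence).
  C: 14 × 12.011 = 168.154
  H: 23 × 1.008 = 23.184
  N: 1 × 14.007 = 14.007
  O: 3 × 15.999 = 47.997
Sum: 14×12.011 + 23×1.008 + 1×14.007 + 3×15.999 = 253.342 → 253.34 g/mol.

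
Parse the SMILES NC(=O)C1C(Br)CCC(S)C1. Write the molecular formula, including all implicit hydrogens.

C7H12BrNOS

Walk through each heavy atom and fill implicit hydrogens from standard valence (C 4, N 3, O 2, S 2, halogen 1):
  atom 1: N, bond orders sum to 1 (valence 3) → 2 H
  atom 2: C, bond orders sum to 4 (valence 4) → 0 H
  atom 3: O, bond orders sum to 2 (valence 2) → 0 H
  atom 4: C, bond orders sum to 3 (valence 4) → 1 H
  atom 5: C, bond orders sum to 3 (valence 4) → 1 H
  atom 6: Br (halogen, monovalent) → 0 H
  atom 7: C, bond orders sum to 2 (valence 4) → 2 H
  atom 8: C, bond orders sum to 2 (valence 4) → 2 H
  atom 9: C, bond orders sum to 3 (valence 4) → 1 H
  atom 10: S, bond orders sum to 1 (valence 2) → 1 H
  atom 11: C, bond orders sum to 2 (valence 4) → 2 H
Totals → C:7, H:12, Br:1, N:1, O:1, S:1.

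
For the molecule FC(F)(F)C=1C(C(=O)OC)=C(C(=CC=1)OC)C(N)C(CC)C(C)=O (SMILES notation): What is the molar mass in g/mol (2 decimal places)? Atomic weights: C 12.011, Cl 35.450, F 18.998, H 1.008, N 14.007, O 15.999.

First, the molecular formula is C16H20F3NO4 (counting implicit H from valence).
  C: 16 × 12.011 = 192.176
  F: 3 × 18.998 = 56.994
  H: 20 × 1.008 = 20.160
  N: 1 × 14.007 = 14.007
  O: 4 × 15.999 = 63.996
Sum: 16×12.011 + 3×18.998 + 20×1.008 + 1×14.007 + 4×15.999 = 347.333 → 347.33 g/mol.

347.33 g/mol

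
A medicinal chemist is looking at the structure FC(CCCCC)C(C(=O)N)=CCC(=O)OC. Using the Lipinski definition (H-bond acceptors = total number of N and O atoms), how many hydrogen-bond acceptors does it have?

N atoms: 1; O atoms: 3.
Lipinski HBA = 1 + 3 = 4.

4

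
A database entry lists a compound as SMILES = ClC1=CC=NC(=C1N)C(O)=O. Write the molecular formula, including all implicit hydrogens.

Walk through each heavy atom and fill implicit hydrogens from standard valence (C 4, N 3, O 2, S 2, halogen 1):
  atom 1: Cl (halogen, monovalent) → 0 H
  atom 2: C, bond orders sum to 4 (valence 4) → 0 H
  atom 3: C, bond orders sum to 3 (valence 4) → 1 H
  atom 4: C, bond orders sum to 3 (valence 4) → 1 H
  atom 5: N, bond orders sum to 3 (valence 3) → 0 H
  atom 6: C, bond orders sum to 4 (valence 4) → 0 H
  atom 7: C, bond orders sum to 4 (valence 4) → 0 H
  atom 8: N, bond orders sum to 1 (valence 3) → 2 H
  atom 9: C, bond orders sum to 4 (valence 4) → 0 H
  atom 10: O, bond orders sum to 1 (valence 2) → 1 H
  atom 11: O, bond orders sum to 2 (valence 2) → 0 H
Totals → C:6, H:5, Cl:1, N:2, O:2.
In Hill order: C6H5ClN2O2.

C6H5ClN2O2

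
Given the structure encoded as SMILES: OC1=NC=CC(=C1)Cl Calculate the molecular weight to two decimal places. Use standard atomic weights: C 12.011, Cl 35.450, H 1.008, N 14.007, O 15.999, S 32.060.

129.54 g/mol

First, the molecular formula is C5H4ClNO (counting implicit H from valence).
  C: 5 × 12.011 = 60.055
  Cl: 1 × 35.450 = 35.450
  H: 4 × 1.008 = 4.032
  N: 1 × 14.007 = 14.007
  O: 1 × 15.999 = 15.999
Sum: 5×12.011 + 1×35.450 + 4×1.008 + 1×14.007 + 1×15.999 = 129.543 → 129.54 g/mol.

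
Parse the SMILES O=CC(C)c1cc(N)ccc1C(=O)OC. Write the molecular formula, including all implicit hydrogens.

C11H13NO3

Walk through each heavy atom and fill implicit hydrogens from standard valence (C 4, N 3, O 2, S 2, halogen 1); for lowercase aromatic atoms, an aromatic c carries 1 H when it has two neighbours and 0 H with three, and aromatic n carries 0 H:
  atom 1: O, bond orders sum to 2 (valence 2) → 0 H
  atom 2: C, bond orders sum to 3 (valence 4) → 1 H
  atom 3: C, bond orders sum to 3 (valence 4) → 1 H
  atom 4: C, bond orders sum to 1 (valence 4) → 3 H
  atom 5: aromatic c, 3 neighbours → 0 H
  atom 6: aromatic c, 2 neighbours → 1 H
  atom 7: aromatic c, 3 neighbours → 0 H
  atom 8: N, bond orders sum to 1 (valence 3) → 2 H
  atom 9: aromatic c, 2 neighbours → 1 H
  atom 10: aromatic c, 2 neighbours → 1 H
  atom 11: aromatic c, 3 neighbours → 0 H
  atom 12: C, bond orders sum to 4 (valence 4) → 0 H
  atom 13: O, bond orders sum to 2 (valence 2) → 0 H
  atom 14: O, bond orders sum to 2 (valence 2) → 0 H
  atom 15: C, bond orders sum to 1 (valence 4) → 3 H
Totals → C:11, H:13, N:1, O:3.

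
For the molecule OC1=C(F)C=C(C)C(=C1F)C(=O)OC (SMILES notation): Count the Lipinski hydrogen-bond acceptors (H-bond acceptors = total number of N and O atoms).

3

N atoms: 0; O atoms: 3.
Lipinski HBA = 0 + 3 = 3.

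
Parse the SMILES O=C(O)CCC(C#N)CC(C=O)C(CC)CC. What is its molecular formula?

Walk through each heavy atom and fill implicit hydrogens from standard valence (C 4, N 3, O 2, S 2, halogen 1):
  atom 1: O, bond orders sum to 2 (valence 2) → 0 H
  atom 2: C, bond orders sum to 4 (valence 4) → 0 H
  atom 3: O, bond orders sum to 1 (valence 2) → 1 H
  atom 4: C, bond orders sum to 2 (valence 4) → 2 H
  atom 5: C, bond orders sum to 2 (valence 4) → 2 H
  atom 6: C, bond orders sum to 3 (valence 4) → 1 H
  atom 7: C, bond orders sum to 4 (valence 4) → 0 H
  atom 8: N, bond orders sum to 3 (valence 3) → 0 H
  atom 9: C, bond orders sum to 2 (valence 4) → 2 H
  atom 10: C, bond orders sum to 3 (valence 4) → 1 H
  atom 11: C, bond orders sum to 3 (valence 4) → 1 H
  atom 12: O, bond orders sum to 2 (valence 2) → 0 H
  atom 13: C, bond orders sum to 3 (valence 4) → 1 H
  atom 14: C, bond orders sum to 2 (valence 4) → 2 H
  atom 15: C, bond orders sum to 1 (valence 4) → 3 H
  atom 16: C, bond orders sum to 2 (valence 4) → 2 H
  atom 17: C, bond orders sum to 1 (valence 4) → 3 H
Totals → C:13, H:21, N:1, O:3.
In Hill order: C13H21NO3.

C13H21NO3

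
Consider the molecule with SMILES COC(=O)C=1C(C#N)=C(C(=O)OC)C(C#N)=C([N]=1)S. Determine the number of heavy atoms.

Every atom symbol written in the SMILES (organic subset) is one heavy atom; implicit H are not written.
Heavy atoms by element → C:11, N:3, O:4, S:1.
Total: 19.

19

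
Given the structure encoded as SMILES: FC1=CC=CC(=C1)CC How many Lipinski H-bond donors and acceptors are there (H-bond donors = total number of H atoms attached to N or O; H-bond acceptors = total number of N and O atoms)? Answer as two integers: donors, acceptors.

0, 0

Donors: find every N or O and count the H atoms it carries.
  (no N or O atoms present)
Lipinski HBD = 0.
Acceptors: N atoms = 0, O atoms = 0 → HBA = 0.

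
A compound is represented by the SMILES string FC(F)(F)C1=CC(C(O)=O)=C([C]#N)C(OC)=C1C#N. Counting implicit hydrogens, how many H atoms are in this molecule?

Walk through each heavy atom and fill implicit hydrogens from standard valence (C 4, N 3, O 2, S 2, halogen 1):
  atom 1: F (halogen, monovalent) → 0 H
  atom 2: C, bond orders sum to 4 (valence 4) → 0 H
  atom 3: F (halogen, monovalent) → 0 H
  atom 4: F (halogen, monovalent) → 0 H
  atom 5: C, bond orders sum to 4 (valence 4) → 0 H
  atom 6: C, bond orders sum to 3 (valence 4) → 1 H
  atom 7: C, bond orders sum to 4 (valence 4) → 0 H
  atom 8: C, bond orders sum to 4 (valence 4) → 0 H
  atom 9: O, bond orders sum to 1 (valence 2) → 1 H
  atom 10: O, bond orders sum to 2 (valence 2) → 0 H
  atom 11: C, bond orders sum to 4 (valence 4) → 0 H
  atom 12: C with explicit H count 0
  atom 13: N, bond orders sum to 3 (valence 3) → 0 H
  atom 14: C, bond orders sum to 4 (valence 4) → 0 H
  atom 15: O, bond orders sum to 2 (valence 2) → 0 H
  atom 16: C, bond orders sum to 1 (valence 4) → 3 H
  atom 17: C, bond orders sum to 4 (valence 4) → 0 H
  atom 18: C, bond orders sum to 4 (valence 4) → 0 H
  atom 19: N, bond orders sum to 3 (valence 3) → 0 H
Total hydrogens: 5.

5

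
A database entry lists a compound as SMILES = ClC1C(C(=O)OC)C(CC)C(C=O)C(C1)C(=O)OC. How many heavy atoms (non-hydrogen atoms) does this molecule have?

Every atom symbol written in the SMILES (organic subset) is one heavy atom; implicit H are not written.
Heavy atoms by element → C:13, Cl:1, O:5.
Total: 19.

19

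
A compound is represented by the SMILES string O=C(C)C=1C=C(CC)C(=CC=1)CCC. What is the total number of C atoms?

13

Count every carbon token in the SMILES (each C, including those in ring-closure positions and inside branches).
Carbon count: 13.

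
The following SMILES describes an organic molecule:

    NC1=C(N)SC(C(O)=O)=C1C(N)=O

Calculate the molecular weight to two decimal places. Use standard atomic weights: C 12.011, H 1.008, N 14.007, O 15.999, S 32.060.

201.20 g/mol

First, the molecular formula is C6H7N3O3S (counting implicit H from valence).
  C: 6 × 12.011 = 72.066
  H: 7 × 1.008 = 7.056
  N: 3 × 14.007 = 42.021
  O: 3 × 15.999 = 47.997
  S: 1 × 32.060 = 32.060
Sum: 6×12.011 + 7×1.008 + 3×14.007 + 3×15.999 + 1×32.060 = 201.200 → 201.20 g/mol.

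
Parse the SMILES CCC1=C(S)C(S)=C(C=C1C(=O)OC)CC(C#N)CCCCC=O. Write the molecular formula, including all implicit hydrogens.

Walk through each heavy atom and fill implicit hydrogens from standard valence (C 4, N 3, O 2, S 2, halogen 1):
  atom 1: C, bond orders sum to 1 (valence 4) → 3 H
  atom 2: C, bond orders sum to 2 (valence 4) → 2 H
  atom 3: C, bond orders sum to 4 (valence 4) → 0 H
  atom 4: C, bond orders sum to 4 (valence 4) → 0 H
  atom 5: S, bond orders sum to 1 (valence 2) → 1 H
  atom 6: C, bond orders sum to 4 (valence 4) → 0 H
  atom 7: S, bond orders sum to 1 (valence 2) → 1 H
  atom 8: C, bond orders sum to 4 (valence 4) → 0 H
  atom 9: C, bond orders sum to 3 (valence 4) → 1 H
  atom 10: C, bond orders sum to 4 (valence 4) → 0 H
  atom 11: C, bond orders sum to 4 (valence 4) → 0 H
  atom 12: O, bond orders sum to 2 (valence 2) → 0 H
  atom 13: O, bond orders sum to 2 (valence 2) → 0 H
  atom 14: C, bond orders sum to 1 (valence 4) → 3 H
  atom 15: C, bond orders sum to 2 (valence 4) → 2 H
  atom 16: C, bond orders sum to 3 (valence 4) → 1 H
  atom 17: C, bond orders sum to 4 (valence 4) → 0 H
  atom 18: N, bond orders sum to 3 (valence 3) → 0 H
  atom 19: C, bond orders sum to 2 (valence 4) → 2 H
  atom 20: C, bond orders sum to 2 (valence 4) → 2 H
  atom 21: C, bond orders sum to 2 (valence 4) → 2 H
  atom 22: C, bond orders sum to 2 (valence 4) → 2 H
  atom 23: C, bond orders sum to 3 (valence 4) → 1 H
  atom 24: O, bond orders sum to 2 (valence 2) → 0 H
Totals → C:18, H:23, N:1, O:3, S:2.
In Hill order: C18H23NO3S2.

C18H23NO3S2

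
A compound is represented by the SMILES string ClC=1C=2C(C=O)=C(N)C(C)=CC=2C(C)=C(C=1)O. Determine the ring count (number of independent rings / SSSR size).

In SMILES, each pair of matching ring-closure digits denotes one ring-closing bond; the number of such bonds equals the number of independent rings.
Ring-closure bonds here: 2.

2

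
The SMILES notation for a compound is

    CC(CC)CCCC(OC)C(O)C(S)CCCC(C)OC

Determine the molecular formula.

Walk through each heavy atom and fill implicit hydrogens from standard valence (C 4, N 3, O 2, S 2, halogen 1):
  atom 1: C, bond orders sum to 1 (valence 4) → 3 H
  atom 2: C, bond orders sum to 3 (valence 4) → 1 H
  atom 3: C, bond orders sum to 2 (valence 4) → 2 H
  atom 4: C, bond orders sum to 1 (valence 4) → 3 H
  atom 5: C, bond orders sum to 2 (valence 4) → 2 H
  atom 6: C, bond orders sum to 2 (valence 4) → 2 H
  atom 7: C, bond orders sum to 2 (valence 4) → 2 H
  atom 8: C, bond orders sum to 3 (valence 4) → 1 H
  atom 9: O, bond orders sum to 2 (valence 2) → 0 H
  atom 10: C, bond orders sum to 1 (valence 4) → 3 H
  atom 11: C, bond orders sum to 3 (valence 4) → 1 H
  atom 12: O, bond orders sum to 1 (valence 2) → 1 H
  atom 13: C, bond orders sum to 3 (valence 4) → 1 H
  atom 14: S, bond orders sum to 1 (valence 2) → 1 H
  atom 15: C, bond orders sum to 2 (valence 4) → 2 H
  atom 16: C, bond orders sum to 2 (valence 4) → 2 H
  atom 17: C, bond orders sum to 2 (valence 4) → 2 H
  atom 18: C, bond orders sum to 3 (valence 4) → 1 H
  atom 19: C, bond orders sum to 1 (valence 4) → 3 H
  atom 20: O, bond orders sum to 2 (valence 2) → 0 H
  atom 21: C, bond orders sum to 1 (valence 4) → 3 H
Totals → C:17, H:36, O:3, S:1.

C17H36O3S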